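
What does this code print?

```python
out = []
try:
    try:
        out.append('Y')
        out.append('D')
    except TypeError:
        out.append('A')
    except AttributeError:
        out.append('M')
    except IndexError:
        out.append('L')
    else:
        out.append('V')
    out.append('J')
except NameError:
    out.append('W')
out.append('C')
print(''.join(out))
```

Execution trace: 'Y' (inner try body) → 'D' (inner try body, no exception) → 'V' (inner else) → 'J' (try body, no exception) → 'C' (after the try/except). Output: YDVJC

Answer: YDVJC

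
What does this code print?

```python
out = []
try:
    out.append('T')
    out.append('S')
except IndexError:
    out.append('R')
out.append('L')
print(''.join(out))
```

Execution trace: 'T' (try body) → 'S' (try body, no exception) → 'L' (after the try/except). Output: TSL

Answer: TSL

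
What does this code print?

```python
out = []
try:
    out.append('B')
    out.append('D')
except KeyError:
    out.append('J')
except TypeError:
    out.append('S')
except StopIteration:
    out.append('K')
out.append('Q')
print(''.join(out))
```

Execution trace: 'B' (try body) → 'D' (try body, no exception) → 'Q' (after the try/except). Output: BDQ

Answer: BDQ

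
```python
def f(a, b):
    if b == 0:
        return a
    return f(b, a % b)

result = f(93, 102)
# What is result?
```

f(93, 102) -> f(102, 93) -> f(93, 9) -> f(9, 3) -> f(3, 0) -> 3

Answer: 3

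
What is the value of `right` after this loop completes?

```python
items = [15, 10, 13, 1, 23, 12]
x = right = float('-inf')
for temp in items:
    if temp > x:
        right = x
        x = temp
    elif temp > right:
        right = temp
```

Second largest (with repeats) in [15, 10, 13, 1, 23, 12]
`right` takes the values: -inf → 10 → 13 → 15

Answer: 15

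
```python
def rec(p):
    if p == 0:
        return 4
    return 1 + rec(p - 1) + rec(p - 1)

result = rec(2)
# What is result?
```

rec(p) = 1 + 2·rec(p-1), rec(0)=4. Closed form: (4+1)·2^2 - 1 = 19.

Answer: 19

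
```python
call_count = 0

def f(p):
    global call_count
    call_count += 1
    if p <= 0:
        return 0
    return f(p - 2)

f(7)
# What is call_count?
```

Linear recursion stepping by 2: 5 calls from p=7 down to ≤0.

Answer: 5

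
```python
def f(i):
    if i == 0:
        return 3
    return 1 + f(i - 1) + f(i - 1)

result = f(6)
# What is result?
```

f(i) = 1 + 2·f(i-1), f(0)=3. Closed form: (3+1)·2^6 - 1 = 255.

Answer: 255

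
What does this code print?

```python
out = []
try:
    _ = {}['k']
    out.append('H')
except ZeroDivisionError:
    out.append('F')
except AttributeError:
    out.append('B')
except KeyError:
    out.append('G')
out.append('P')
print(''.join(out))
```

Execution trace: 'G' (except KeyError) → 'P' (after the try/except). Output: GP

Answer: GP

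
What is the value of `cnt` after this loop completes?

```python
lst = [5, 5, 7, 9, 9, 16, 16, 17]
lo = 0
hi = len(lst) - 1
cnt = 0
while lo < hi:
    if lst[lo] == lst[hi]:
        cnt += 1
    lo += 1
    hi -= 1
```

Count matching pairs from ends
`cnt` takes the values: 0 → 1

Answer: 1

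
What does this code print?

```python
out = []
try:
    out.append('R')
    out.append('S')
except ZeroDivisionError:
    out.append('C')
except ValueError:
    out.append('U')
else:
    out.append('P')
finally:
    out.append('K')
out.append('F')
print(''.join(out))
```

Execution trace: 'R' (try body) → 'S' (try body, no exception) → 'P' (else) → 'K' (finally) → 'F' (after the try/except). Output: RSPKF

Answer: RSPKF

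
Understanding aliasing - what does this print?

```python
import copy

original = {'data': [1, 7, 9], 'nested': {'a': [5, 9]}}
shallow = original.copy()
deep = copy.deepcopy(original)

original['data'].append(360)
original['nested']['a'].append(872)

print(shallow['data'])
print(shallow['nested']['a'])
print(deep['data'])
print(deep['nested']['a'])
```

Key concept: comparing shallow vs deep copy.
Step by step:
`original = {'data': [1, 7, 9], 'nested': {'a': [5, 9]}}` → original = {'data': [1, 7, 9], 'nested': {'a': [5, 9]}}
`shallow = original.copy()` → shallow = {'data': [1, 7, 9], 'nested': {'a': [5, 9]}}
`deep = copy.deepcopy(original)` → deep = {'data': [1, 7, 9], 'nested': {'a': [5, 9]}}
`original['data'].append(360)` → original = {'data': [1, 7, 9, 360], 'nested': {'a': [5, 9]}}; shallow = {'data': [1, 7, 9, 360], 'nested': {'a': [5, 9]}}
`original['nested']['a'].append(872)` → original = {'data': [1, 7, 9, 360], 'nested': {'a': [5, 9, 872]}}; shallow = {'data': [1, 7, 9, 360], 'nested': {'a': [5, 9, 872]}}
`print(shallow['data'])` → prints [1, 7, 9, 360]
`print(shallow['nested']['a'])` → prints [5, 9, 872]
`print(deep['data'])` → prints [1, 7, 9]
`print(deep['nested']['a'])` → prints [5, 9]

Answer:
[1, 7, 9, 360]
[5, 9, 872]
[1, 7, 9]
[5, 9]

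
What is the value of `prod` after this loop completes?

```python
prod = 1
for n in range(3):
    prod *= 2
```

2^3 = 8
`prod` takes the values: 1 → 2 → 4 → 8

Answer: 8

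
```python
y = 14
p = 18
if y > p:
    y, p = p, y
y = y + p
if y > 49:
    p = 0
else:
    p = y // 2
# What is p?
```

Trace:
`y = 14` → y = 14
`p = 18` → p = 18
`if y > p: ...` → y > p is False → no variable changes
`y = y + p` → y = 32
`if y > 49: ...` → y > 49 is False, take else branch → p = 16
So p = 16

Answer: 16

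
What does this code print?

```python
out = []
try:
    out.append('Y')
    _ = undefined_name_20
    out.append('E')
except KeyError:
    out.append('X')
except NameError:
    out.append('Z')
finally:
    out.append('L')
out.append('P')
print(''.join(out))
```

Execution trace: 'Y' (try body) → 'Z' (except NameError) → 'L' (finally) → 'P' (after the try/except). Output: YZLP

Answer: YZLP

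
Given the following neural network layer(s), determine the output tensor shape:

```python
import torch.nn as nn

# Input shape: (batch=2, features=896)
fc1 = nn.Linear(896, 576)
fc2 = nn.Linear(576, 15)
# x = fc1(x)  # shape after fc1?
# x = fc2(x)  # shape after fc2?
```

Input: (2, 896) -> after fc1: (2, 576) -> Output: (2, 15)

Answer: (2, 15)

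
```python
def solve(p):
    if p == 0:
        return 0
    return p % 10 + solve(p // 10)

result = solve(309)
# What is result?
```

Sum of digits of 309: 9 + 0 + 3 = 12

Answer: 12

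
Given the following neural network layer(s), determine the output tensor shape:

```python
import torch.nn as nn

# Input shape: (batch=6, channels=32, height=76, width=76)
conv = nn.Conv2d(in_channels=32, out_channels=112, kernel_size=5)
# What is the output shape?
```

Input: (6, 32, 76, 76) -> Output: (6, 112, 72, 72)

Answer: (6, 112, 72, 72)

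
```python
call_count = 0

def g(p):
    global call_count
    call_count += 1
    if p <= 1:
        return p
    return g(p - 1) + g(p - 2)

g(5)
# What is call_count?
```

Calls(p) = 1 + Calls(p-1) + Calls(p-2); Calls(0)=Calls(1)=1. For p=5 this gives 15.

Answer: 15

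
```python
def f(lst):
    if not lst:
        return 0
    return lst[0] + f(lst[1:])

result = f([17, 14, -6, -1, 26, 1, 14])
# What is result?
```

17 + 14 + (-6) + (-1) + 26 + 1 + 14 + 0 = 65

Answer: 65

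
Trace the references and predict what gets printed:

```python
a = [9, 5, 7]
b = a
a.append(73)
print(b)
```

Key concept: basic list aliasing.
Step by step:
`a = [9, 5, 7]` → a = [9, 5, 7]
`b = a` → b = [9, 5, 7] (same object as a)
`a.append(73)` → a = [9, 5, 7, 73] (same object as b); b = [9, 5, 7, 73] (same object as a)
`print(b)` → prints [9, 5, 7, 73]

Answer: [9, 5, 7, 73]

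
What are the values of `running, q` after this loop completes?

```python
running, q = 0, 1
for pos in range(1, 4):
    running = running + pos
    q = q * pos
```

Sum and factorial of 1 to 3
`running, q` takes the values: (0, 1) → (1, 1) → (3, 1) → (3, 2) → (6, 2) → (6, 6)

Answer: 6, 6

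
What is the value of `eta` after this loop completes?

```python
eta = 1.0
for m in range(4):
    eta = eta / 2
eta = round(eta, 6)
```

Halving LR 4 times: 1 / 2^4
`eta` takes the values: 1.0 → 0.5 → 0.25 → 0.125 → 0.0625

Answer: 0.0625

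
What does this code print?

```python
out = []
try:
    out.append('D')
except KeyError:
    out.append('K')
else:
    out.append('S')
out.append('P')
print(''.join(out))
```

Execution trace: 'D' (try body, no exception) → 'S' (else) → 'P' (after the try/except). Output: DSP

Answer: DSP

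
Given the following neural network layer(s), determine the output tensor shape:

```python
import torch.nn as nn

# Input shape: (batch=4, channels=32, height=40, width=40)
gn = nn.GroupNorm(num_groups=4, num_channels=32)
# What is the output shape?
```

Input: (4, 32, 40, 40) -> Output: (4, 32, 40, 40)

Answer: (4, 32, 40, 40)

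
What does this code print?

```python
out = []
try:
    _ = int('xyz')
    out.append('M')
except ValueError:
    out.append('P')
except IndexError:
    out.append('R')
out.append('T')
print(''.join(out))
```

Execution trace: 'P' (except ValueError) → 'T' (after the try/except). Output: PT

Answer: PT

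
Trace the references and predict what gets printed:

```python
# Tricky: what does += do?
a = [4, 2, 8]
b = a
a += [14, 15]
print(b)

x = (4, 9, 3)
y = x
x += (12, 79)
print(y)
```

Key concept: += behavior differs for mutable vs immutable.
Step by step:
`a = [4, 2, 8]` → a = [4, 2, 8]
`b = a` → b = [4, 2, 8] (same object as a)
`a += [14, 15]` → a = [4, 2, 8, 14, 15] (same object as b); b = [4, 2, 8, 14, 15] (same object as a)
`print(b)` → prints [4, 2, 8, 14, 15]
`x = (4, 9, 3)` → x = (4, 9, 3)
`y = x` → y = (4, 9, 3)
`x += (12, 79)` → x = (4, 9, 3, 12, 79)
`print(y)` → prints (4, 9, 3)

Answer:
[4, 2, 8, 14, 15]
(4, 9, 3)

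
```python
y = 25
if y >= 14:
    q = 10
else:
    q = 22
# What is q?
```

Trace:
`y = 25` → y = 25
`if y >= 14: ...` → y >= 14 is True → q = 10
So q = 10

Answer: 10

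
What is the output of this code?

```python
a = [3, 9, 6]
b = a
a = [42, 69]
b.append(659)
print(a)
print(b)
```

Key concept: rebinding vs mutation: a is rebound to a new list, b still points at the original.
Step by step:
`a = [3, 9, 6]` → a = [3, 9, 6]
`b = a` → b = [3, 9, 6] (same object as a)
`a = [42, 69]` → a = [42, 69]
`b.append(659)` → b = [3, 9, 6, 659]
`print(a)` → prints [42, 69]
`print(b)` → prints [3, 9, 6, 659]

Answer:
[42, 69]
[3, 9, 6, 659]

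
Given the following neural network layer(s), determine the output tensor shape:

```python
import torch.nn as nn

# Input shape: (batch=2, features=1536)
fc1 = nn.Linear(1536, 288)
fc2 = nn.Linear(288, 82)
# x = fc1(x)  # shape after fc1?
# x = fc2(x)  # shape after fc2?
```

Input: (2, 1536) -> after fc1: (2, 288) -> Output: (2, 82)

Answer: (2, 82)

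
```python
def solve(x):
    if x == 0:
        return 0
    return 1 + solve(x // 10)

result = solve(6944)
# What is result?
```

Count of digits of 6944: 4

Answer: 4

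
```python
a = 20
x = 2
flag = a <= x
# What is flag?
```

Trace:
`a = 20` → a = 20
`x = 2` → x = 2
`flag = a <= x` → flag = False
So flag = False

Answer: False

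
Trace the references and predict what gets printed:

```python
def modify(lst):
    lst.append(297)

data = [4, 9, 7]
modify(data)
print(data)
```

Key concept: function modifies passed list.
Step by step:
`data = [4, 9, 7]` → data = [4, 9, 7]
`modify(data)` → data = [4, 9, 7, 297]
`print(data)` → prints [4, 9, 7, 297]

Answer: [4, 9, 7, 297]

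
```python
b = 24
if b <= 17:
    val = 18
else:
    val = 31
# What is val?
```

Trace:
`b = 24` → b = 24
`if b <= 17: ...` → b <= 17 is False, take else branch → val = 31
So val = 31

Answer: 31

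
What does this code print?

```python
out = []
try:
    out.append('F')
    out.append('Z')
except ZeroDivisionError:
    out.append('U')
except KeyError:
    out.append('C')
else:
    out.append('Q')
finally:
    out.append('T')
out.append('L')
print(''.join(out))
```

Execution trace: 'F' (try body) → 'Z' (try body, no exception) → 'Q' (else) → 'T' (finally) → 'L' (after the try/except). Output: FZQTL

Answer: FZQTL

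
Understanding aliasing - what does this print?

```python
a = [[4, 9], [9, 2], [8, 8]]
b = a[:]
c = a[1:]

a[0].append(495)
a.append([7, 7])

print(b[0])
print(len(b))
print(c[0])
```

Key concept: slice with nested mutation.
Step by step:
`a = [[4, 9], [9, 2], [8, 8]]` → a = [[4, 9], [9, 2], [8, 8]]
`b = a[:]` → b = [[4, 9], [9, 2], [8, 8]]
`c = a[1:]` → c = [[9, 2], [8, 8]]
`a[0].append(495)` → a = [[4, 9, 495], [9, 2], [8, 8]]; b = [[4, 9, 495], [9, 2], [8, 8]]
`a.append([7, 7])` → a = [[4, 9, 495], [9, 2], [8, 8], [7, 7]]
`print(b[0])` → prints [4, 9, 495]
`print(len(b))` → prints 3
`print(c[0])` → prints [9, 2]

Answer:
[4, 9, 495]
3
[9, 2]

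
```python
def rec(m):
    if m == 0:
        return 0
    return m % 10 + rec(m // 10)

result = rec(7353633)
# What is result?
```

Sum of digits of 7353633: 3 + 3 + 6 + 3 + 5 + 3 + 7 = 30

Answer: 30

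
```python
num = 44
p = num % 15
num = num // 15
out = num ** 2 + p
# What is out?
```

Trace:
`num = 44` → num = 44
`p = num % 15` → p = 14
`num = num // 15` → num = 2
`out = num ** 2 + p` → out = 18
So out = 18

Answer: 18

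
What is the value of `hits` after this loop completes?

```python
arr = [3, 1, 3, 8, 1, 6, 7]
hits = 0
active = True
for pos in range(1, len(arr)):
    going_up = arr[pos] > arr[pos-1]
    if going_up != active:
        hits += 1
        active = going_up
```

Count direction changes in [3, 1, 3, 8, 1, 6, 7]
`hits` takes the values: 0 → 1 → 2 → 3 → 4

Answer: 4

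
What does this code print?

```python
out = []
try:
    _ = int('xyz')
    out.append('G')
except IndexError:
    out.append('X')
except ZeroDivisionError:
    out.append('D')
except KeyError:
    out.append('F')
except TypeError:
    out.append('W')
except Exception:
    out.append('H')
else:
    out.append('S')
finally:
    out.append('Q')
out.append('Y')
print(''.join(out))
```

Execution trace: 'H' (except Exception) → 'Q' (finally) → 'Y' (after the try/except). Output: HQY

Answer: HQY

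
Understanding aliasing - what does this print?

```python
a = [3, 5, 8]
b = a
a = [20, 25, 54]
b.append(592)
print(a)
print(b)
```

Key concept: rebinding vs mutation: a is rebound to a new list, b still points at the original.
Step by step:
`a = [3, 5, 8]` → a = [3, 5, 8]
`b = a` → b = [3, 5, 8] (same object as a)
`a = [20, 25, 54]` → a = [20, 25, 54]
`b.append(592)` → b = [3, 5, 8, 592]
`print(a)` → prints [20, 25, 54]
`print(b)` → prints [3, 5, 8, 592]

Answer:
[20, 25, 54]
[3, 5, 8, 592]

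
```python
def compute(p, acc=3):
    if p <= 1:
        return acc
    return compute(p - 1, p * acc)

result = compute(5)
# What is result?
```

Accumulator trace (n, acc): (5, 3) -> (4, 15) -> (3, 60) -> (2, 180) -> (1, 360) -> return 360

Answer: 360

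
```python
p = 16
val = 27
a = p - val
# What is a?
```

Trace:
`p = 16` → p = 16
`val = 27` → val = 27
`a = p - val` → a = -11
So a = -11

Answer: -11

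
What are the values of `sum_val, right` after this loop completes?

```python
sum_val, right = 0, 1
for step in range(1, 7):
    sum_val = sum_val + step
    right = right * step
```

Sum and factorial of 1 to 6
`sum_val, right` takes the values: (0, 1) → (1, 1) → (3, 1) → (3, 2) → (6, 2) → (6, 6) → (10, 6) → (10, 24) → (15, 24) → (15, 120) → (21, 120) → (21, 720)

Answer: 21, 720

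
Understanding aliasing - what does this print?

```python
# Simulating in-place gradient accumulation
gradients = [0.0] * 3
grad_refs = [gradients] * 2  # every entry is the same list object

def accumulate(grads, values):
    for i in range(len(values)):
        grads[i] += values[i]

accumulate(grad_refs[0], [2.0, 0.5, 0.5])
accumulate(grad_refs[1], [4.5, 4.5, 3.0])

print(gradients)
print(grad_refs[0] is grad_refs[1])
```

Key concept: gradient accumulation aliasing.
Step by step:
`gradients = [0.0] * 3` → gradients = [0.0, 0.0, 0.0]
`grad_refs = [gradients] * 2` → grad_refs = [[0.0, 0.0, 0.0], [0.0, 0.0, 0.0]]
`accumulate(grad_refs[0], [2.0, 0.5, 0.5])` → gradients = [2.0, 0.5, 0.5]; grad_refs = [[2.0, 0.5, 0.5], [2.0, 0.5, 0.5]]
`accumulate(grad_refs[1], [4.5, 4.5, 3.0])` → gradients = [6.5, 5.0, 3.5]; grad_refs = [[6.5, 5.0, 3.5], [6.5, 5.0, 3.5]]
`print(gradients)` → prints [6.5, 5.0, 3.5]
`print(grad_refs[0] is grad_refs[1])` → prints True

Answer:
[6.5, 5.0, 3.5]
True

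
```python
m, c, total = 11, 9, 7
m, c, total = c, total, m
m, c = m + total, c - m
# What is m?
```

Trace:
`m, c, total = 11, 9, 7` → m = 11; c = 9; total = 7
`m, c, total = c, total, m` → m = 9; c = 7; total = 11
`m, c = m + total, c - m` → m = 20; c = -2
So m = 20

Answer: 20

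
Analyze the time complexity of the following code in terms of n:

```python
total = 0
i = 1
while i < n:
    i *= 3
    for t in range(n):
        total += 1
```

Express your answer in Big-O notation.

Each loop level contributes: log n × n. Multiplying the contributions gives O(n log n).

Answer: O(n log n)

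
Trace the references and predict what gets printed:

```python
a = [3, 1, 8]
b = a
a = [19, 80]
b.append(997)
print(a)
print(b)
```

Key concept: rebinding vs mutation: a is rebound to a new list, b still points at the original.
Step by step:
`a = [3, 1, 8]` → a = [3, 1, 8]
`b = a` → b = [3, 1, 8] (same object as a)
`a = [19, 80]` → a = [19, 80]
`b.append(997)` → b = [3, 1, 8, 997]
`print(a)` → prints [19, 80]
`print(b)` → prints [3, 1, 8, 997]

Answer:
[19, 80]
[3, 1, 8, 997]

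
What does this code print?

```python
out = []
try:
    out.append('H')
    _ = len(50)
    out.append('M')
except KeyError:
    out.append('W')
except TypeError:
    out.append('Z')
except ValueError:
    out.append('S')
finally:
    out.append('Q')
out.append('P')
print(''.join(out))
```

Execution trace: 'H' (try body) → 'Z' (except TypeError) → 'Q' (finally) → 'P' (after the try/except). Output: HZQP

Answer: HZQP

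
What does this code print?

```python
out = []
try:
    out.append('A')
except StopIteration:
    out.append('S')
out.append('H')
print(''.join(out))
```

Execution trace: 'A' (try body, no exception) → 'H' (after the try/except). Output: AH

Answer: AH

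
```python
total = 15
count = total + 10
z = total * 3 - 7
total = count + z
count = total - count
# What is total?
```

Trace:
`total = 15` → total = 15
`count = total + 10` → count = 25
`z = total * 3 - 7` → z = 38
`total = count + z` → total = 63
`count = total - count` → count = 38
So total = 63

Answer: 63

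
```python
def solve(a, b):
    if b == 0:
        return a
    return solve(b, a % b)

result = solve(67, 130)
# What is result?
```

solve(67, 130) -> solve(130, 67) -> solve(67, 63) -> solve(63, 4) -> solve(4, 3) -> solve(3, 1) -> solve(1, 0) -> 1

Answer: 1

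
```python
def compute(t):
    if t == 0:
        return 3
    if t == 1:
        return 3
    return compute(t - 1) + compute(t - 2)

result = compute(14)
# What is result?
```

Build up from base cases: compute(0)=3, compute(1)=3, compute(2)=6, compute(3)=9, compute(4)=15, compute(5)=24, compute(6)=39, ..., compute(14)=1830

Answer: 1830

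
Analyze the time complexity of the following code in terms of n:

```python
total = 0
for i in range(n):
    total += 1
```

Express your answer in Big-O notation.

Each loop level contributes: n. Multiplying the contributions gives O(n).

Answer: O(n)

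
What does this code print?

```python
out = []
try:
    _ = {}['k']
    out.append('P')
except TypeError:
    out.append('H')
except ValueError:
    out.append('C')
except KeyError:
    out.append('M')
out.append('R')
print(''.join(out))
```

Execution trace: 'M' (except KeyError) → 'R' (after the try/except). Output: MR

Answer: MR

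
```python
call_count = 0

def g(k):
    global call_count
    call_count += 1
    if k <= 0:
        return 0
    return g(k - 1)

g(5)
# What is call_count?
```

Linear recursion stepping by 1: 6 calls from k=5 down to ≤0.

Answer: 6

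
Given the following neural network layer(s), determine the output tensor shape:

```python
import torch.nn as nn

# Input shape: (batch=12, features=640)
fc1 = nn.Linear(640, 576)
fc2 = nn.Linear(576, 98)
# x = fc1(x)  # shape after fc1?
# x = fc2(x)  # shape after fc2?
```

Input: (12, 640) -> after fc1: (12, 576) -> Output: (12, 98)

Answer: (12, 98)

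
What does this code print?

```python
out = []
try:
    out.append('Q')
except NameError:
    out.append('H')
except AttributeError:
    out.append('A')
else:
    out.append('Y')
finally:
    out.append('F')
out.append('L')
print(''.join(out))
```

Execution trace: 'Q' (try body, no exception) → 'Y' (else) → 'F' (finally) → 'L' (after the try/except). Output: QYFL

Answer: QYFL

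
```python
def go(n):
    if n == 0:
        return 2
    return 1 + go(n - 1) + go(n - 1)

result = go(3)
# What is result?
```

go(n) = 1 + 2·go(n-1), go(0)=2. Closed form: (2+1)·2^3 - 1 = 23.

Answer: 23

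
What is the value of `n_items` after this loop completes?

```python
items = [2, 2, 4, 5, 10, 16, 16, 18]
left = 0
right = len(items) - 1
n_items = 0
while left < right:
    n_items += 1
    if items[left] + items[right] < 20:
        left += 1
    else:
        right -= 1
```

Steps to find pair summing to 20
`n_items` takes the values: 0 → 1 → 2 → 3 → 4 → 5 → 6 → 7

Answer: 7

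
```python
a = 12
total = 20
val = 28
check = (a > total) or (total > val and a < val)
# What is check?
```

Trace:
`a = 12` → a = 12
`total = 20` → total = 20
`val = 28` → val = 28
`check = (a > total) or (total > val and a < val)` → check = False
So check = False

Answer: False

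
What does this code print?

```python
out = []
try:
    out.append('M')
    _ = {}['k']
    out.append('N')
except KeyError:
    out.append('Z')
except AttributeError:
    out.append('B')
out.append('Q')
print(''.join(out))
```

Execution trace: 'M' (try body) → 'Z' (except KeyError) → 'Q' (after the try/except). Output: MZQ

Answer: MZQ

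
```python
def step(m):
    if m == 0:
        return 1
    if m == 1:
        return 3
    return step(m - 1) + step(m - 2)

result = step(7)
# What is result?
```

Build up from base cases: step(0)=1, step(1)=3, step(2)=4, step(3)=7, step(4)=11, step(5)=18, step(6)=29, ..., step(7)=47

Answer: 47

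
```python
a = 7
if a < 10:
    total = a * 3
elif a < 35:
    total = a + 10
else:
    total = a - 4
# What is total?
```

Trace:
`a = 7` → a = 7
`if a < 10: ...` → a < 10 is True → total = 21
So total = 21

Answer: 21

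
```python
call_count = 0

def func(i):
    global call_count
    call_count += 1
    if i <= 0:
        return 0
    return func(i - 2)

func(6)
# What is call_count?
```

Linear recursion stepping by 2: 4 calls from i=6 down to ≤0.

Answer: 4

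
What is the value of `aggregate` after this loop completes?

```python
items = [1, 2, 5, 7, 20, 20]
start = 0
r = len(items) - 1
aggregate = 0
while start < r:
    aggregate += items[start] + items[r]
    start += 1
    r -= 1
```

Sum of pairs from ends
`aggregate` takes the values: 0 → 21 → 43 → 55

Answer: 55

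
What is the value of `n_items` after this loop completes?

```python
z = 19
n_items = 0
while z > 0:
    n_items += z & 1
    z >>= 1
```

Count set bits in 19 (binary: 0b10011)
`n_items` takes the values: 0 → 1 → 2 → 3

Answer: 3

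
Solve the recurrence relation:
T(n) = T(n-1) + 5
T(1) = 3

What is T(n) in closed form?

Unrolling: T(n) = T(1) + 5·(n-1) = 3 + 5(n-1) = 5n - 2.

Answer: T(n) = 5n - 2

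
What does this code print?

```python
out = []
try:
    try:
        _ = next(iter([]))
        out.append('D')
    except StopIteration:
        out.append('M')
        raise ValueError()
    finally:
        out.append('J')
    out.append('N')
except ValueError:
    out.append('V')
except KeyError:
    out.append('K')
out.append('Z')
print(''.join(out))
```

Execution trace: 'M' (inner except StopIteration) → 'J' (inner finally) → 'V' (except ValueError) → 'Z' (after the try/except). Output: MJVZ

Answer: MJVZ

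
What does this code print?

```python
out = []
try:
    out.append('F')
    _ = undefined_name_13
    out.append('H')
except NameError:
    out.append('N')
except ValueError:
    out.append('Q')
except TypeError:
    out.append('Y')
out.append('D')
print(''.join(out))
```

Execution trace: 'F' (try body) → 'N' (except NameError) → 'D' (after the try/except). Output: FND

Answer: FND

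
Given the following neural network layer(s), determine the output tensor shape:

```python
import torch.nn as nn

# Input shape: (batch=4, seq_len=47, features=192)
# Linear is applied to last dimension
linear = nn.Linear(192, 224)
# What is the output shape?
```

Input: (4, 47, 192) -> Output: (4, 47, 224)

Answer: (4, 47, 224)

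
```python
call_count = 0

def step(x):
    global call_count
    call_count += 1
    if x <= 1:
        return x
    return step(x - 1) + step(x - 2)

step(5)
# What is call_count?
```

Calls(x) = 1 + Calls(x-1) + Calls(x-2); Calls(0)=Calls(1)=1. For x=5 this gives 15.

Answer: 15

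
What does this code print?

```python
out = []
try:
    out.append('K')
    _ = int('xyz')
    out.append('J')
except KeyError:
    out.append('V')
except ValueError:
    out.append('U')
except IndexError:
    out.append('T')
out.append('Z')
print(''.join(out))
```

Execution trace: 'K' (try body) → 'U' (except ValueError) → 'Z' (after the try/except). Output: KUZ

Answer: KUZ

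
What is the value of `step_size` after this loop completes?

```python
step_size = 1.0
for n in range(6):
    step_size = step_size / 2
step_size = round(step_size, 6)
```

Halving LR 6 times: 1 / 2^6
`step_size` takes the values: 1.0 → 0.5 → 0.25 → 0.125 → 0.0625 → 0.03125 → 0.015625

Answer: 0.015625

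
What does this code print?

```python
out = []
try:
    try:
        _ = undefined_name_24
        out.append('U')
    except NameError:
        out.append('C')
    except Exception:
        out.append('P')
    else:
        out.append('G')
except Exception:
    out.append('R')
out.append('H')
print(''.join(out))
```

Execution trace: 'C' (inner except NameError) → 'H' (after the try/except). Output: CH

Answer: CH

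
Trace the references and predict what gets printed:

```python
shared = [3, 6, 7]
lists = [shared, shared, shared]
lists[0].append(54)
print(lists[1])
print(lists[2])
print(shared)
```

Key concept: list of same reference.
Step by step:
`shared = [3, 6, 7]` → shared = [3, 6, 7]
`lists = [shared, shared, shared]` → lists = [[3, 6, 7], [3, 6, 7], [3, 6, 7]]
`lists[0].append(54)` → shared = [3, 6, 7, 54]; lists = [[3, 6, 7, 54], [3, 6, 7, 54], [3, 6, 7, 54]]
`print(lists[1])` → prints [3, 6, 7, 54]
`print(lists[2])` → prints [3, 6, 7, 54]
`print(shared)` → prints [3, 6, 7, 54]

Answer:
[3, 6, 7, 54]
[3, 6, 7, 54]
[3, 6, 7, 54]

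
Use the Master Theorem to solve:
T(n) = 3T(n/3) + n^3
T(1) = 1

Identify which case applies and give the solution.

a=3, b=3, f(n)=n^3. log_3(3) = 1. Since c=3 > 1 and the regularity condition holds (3(n/3)^3 = (3/3^3)n^3 with 3/3^3 < 1), Case 3 applies: T(n) = Θ(f(n)) = O(n^3).

Answer: O(n^3) - Case 3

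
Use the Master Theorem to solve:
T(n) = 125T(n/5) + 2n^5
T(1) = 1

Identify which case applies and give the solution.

a=125, b=5, f(n)=2n^5. log_5(125) = 3. Since c=5 > 3 and the regularity condition holds (125(n/5)^5 = (125/5^5)n^5 with 125/5^5 < 1), Case 3 applies: T(n) = Θ(f(n)) = O(n^5).

Answer: O(n^5) - Case 3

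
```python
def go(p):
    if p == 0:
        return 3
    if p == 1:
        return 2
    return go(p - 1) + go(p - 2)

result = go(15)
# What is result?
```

Build up from base cases: go(0)=3, go(1)=2, go(2)=5, go(3)=7, go(4)=12, go(5)=19, go(6)=31, ..., go(15)=2351

Answer: 2351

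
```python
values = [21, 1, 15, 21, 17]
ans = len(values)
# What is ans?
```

Trace:
`values = [21, 1, 15, 21, 17]` → values = [21, 1, 15, 21, 17]
`ans = len(values)` → ans = 5
So ans = 5

Answer: 5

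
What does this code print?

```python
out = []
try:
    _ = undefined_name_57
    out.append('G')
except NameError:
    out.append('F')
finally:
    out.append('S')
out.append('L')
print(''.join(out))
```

Execution trace: 'F' (except NameError) → 'S' (finally) → 'L' (after the try/except). Output: FSL

Answer: FSL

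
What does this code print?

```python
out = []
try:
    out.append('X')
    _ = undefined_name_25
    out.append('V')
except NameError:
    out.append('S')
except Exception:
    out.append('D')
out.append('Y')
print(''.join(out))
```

Execution trace: 'X' (try body) → 'S' (except NameError) → 'Y' (after the try/except). Output: XSY

Answer: XSY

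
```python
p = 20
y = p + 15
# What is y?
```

Trace:
`p = 20` → p = 20
`y = p + 15` → y = 35
So y = 35

Answer: 35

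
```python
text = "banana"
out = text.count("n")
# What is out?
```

Trace:
`text = "banana"` → text = 'banana'
`out = text.count("n")` → out = 2
So out = 2

Answer: 2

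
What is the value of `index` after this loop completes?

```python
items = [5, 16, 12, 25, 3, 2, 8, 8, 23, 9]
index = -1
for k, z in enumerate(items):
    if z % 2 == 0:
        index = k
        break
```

First even number index in [5, 16, 12, 25, 3, 2, 8, 8, 23, 9]
`index` takes the values: -1 → 1

Answer: 1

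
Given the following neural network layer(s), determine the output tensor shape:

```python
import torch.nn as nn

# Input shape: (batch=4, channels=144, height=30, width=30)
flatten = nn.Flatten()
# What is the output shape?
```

Input: (4, 144, 30, 30) -> Output: (4, 129600)

Answer: (4, 129600)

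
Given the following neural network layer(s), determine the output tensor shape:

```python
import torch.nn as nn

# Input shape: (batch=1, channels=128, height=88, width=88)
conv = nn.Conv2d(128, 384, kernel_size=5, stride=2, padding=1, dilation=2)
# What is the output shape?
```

Input: (1, 128, 88, 88) -> Output: (1, 384, 41, 41)

Answer: (1, 384, 41, 41)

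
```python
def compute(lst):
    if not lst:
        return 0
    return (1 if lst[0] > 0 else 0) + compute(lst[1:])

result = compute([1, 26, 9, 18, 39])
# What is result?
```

Count of positive elements in [1, 26, 9, 18, 39] = 5

Answer: 5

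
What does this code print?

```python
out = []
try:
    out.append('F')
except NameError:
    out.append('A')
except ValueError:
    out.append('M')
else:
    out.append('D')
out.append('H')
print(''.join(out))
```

Execution trace: 'F' (try body, no exception) → 'D' (else) → 'H' (after the try/except). Output: FDH

Answer: FDH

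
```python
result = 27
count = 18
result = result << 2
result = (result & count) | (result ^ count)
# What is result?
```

Trace:
`result = 27` → result = 27
`count = 18` → count = 18
`result = result << 2` → result = 108
`result = (result & count) | (result ^ count)` → result = 126
So result = 126

Answer: 126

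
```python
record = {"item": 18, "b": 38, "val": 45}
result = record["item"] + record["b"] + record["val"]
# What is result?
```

Trace:
`record = {"item": 18, "b": 38, "val": 45}` → record = {'item': 18, 'b': 38, 'val': 45}
`result = record["item"] + record["b"] + record["val"]` → result = 101
So result = 101

Answer: 101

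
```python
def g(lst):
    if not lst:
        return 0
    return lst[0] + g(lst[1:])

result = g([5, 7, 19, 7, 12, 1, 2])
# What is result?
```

5 + 7 + 19 + 7 + 12 + 1 + 2 + 0 = 53

Answer: 53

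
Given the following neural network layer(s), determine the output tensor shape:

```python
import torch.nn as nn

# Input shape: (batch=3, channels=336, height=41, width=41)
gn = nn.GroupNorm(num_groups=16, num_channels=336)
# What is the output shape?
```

Input: (3, 336, 41, 41) -> Output: (3, 336, 41, 41)

Answer: (3, 336, 41, 41)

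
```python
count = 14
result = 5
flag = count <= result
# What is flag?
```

Trace:
`count = 14` → count = 14
`result = 5` → result = 5
`flag = count <= result` → flag = False
So flag = False

Answer: False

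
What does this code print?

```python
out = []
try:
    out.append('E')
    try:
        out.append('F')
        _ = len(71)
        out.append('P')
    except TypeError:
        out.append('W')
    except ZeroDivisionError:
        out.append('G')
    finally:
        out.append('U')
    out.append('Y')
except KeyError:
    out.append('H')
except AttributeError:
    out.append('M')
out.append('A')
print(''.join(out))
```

Execution trace: 'E' (try body) → 'F' (inner try body) → 'W' (inner except TypeError) → 'U' (inner finally) → 'Y' (try body, no exception) → 'A' (after the try/except). Output: EFWUYA

Answer: EFWUYA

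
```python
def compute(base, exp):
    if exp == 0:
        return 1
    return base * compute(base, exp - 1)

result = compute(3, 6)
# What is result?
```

compute(3, 6) = 3 * 3 * 3 * 3 * 3 * 3 = 729

Answer: 729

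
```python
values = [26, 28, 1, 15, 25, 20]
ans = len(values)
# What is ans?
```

Trace:
`values = [26, 28, 1, 15, 25, 20]` → values = [26, 28, 1, 15, 25, 20]
`ans = len(values)` → ans = 6
So ans = 6

Answer: 6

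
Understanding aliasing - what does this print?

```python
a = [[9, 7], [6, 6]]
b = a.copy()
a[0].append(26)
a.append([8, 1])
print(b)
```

Key concept: shallow copy with nested lists.
Step by step:
`a = [[9, 7], [6, 6]]` → a = [[9, 7], [6, 6]]
`b = a.copy()` → b = [[9, 7], [6, 6]]
`a[0].append(26)` → a = [[9, 7, 26], [6, 6]]; b = [[9, 7, 26], [6, 6]]
`a.append([8, 1])` → a = [[9, 7, 26], [6, 6], [8, 1]]
`print(b)` → prints [[9, 7, 26], [6, 6]]

Answer: [[9, 7, 26], [6, 6]]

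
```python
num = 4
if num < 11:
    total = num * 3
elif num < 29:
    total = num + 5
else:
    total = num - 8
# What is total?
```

Trace:
`num = 4` → num = 4
`if num < 11: ...` → num < 11 is True → total = 12
So total = 12

Answer: 12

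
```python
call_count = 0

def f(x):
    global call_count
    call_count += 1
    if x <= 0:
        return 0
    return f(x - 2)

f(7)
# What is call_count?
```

Linear recursion stepping by 2: 5 calls from x=7 down to ≤0.

Answer: 5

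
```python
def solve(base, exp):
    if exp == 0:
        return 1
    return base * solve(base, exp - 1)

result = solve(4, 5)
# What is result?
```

solve(4, 5) = 4 * 4 * 4 * 4 * 4 = 1024

Answer: 1024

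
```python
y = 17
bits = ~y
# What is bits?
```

Trace:
`y = 17` → y = 17
`bits = ~y` → bits = -18
So bits = -18

Answer: -18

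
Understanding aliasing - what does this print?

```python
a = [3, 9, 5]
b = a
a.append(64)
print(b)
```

Key concept: basic list aliasing.
Step by step:
`a = [3, 9, 5]` → a = [3, 9, 5]
`b = a` → b = [3, 9, 5] (same object as a)
`a.append(64)` → a = [3, 9, 5, 64] (same object as b); b = [3, 9, 5, 64] (same object as a)
`print(b)` → prints [3, 9, 5, 64]

Answer: [3, 9, 5, 64]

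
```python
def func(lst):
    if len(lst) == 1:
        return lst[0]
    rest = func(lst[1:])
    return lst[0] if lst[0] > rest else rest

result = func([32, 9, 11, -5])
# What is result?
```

Recursive max over [32, 9, 11, -5] = 32

Answer: 32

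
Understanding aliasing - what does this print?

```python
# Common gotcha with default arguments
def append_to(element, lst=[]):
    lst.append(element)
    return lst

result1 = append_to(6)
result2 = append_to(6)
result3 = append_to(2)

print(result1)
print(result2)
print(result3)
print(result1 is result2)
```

Key concept: mutable default argument gotcha.
Step by step:
`result1 = append_to(6)` → result1 = [6]
`result2 = append_to(6)` → result1 = [6, 6] (same object as result2); result2 = [6, 6] (same object as result1)
`result3 = append_to(2)` → result1 = [6, 6, 2] (same object as result2, result3); result2 = [6, 6, 2] (same object as result1, result3); result3 = [6, 6, 2] (same object as result1, result2)
`print(result1)` → prints [6, 6, 2]
`print(result2)` → prints [6, 6, 2]
`print(result3)` → prints [6, 6, 2]
`print(result1 is result2)` → prints True

Answer:
[6, 6, 2]
[6, 6, 2]
[6, 6, 2]
True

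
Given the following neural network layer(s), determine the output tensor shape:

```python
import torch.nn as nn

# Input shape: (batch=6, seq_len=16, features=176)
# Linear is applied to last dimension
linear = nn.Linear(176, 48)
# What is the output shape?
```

Input: (6, 16, 176) -> Output: (6, 16, 48)

Answer: (6, 16, 48)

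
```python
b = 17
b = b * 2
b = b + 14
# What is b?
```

Trace:
`b = 17` → b = 17
`b = b * 2` → b = 34
`b = b + 14` → b = 48
So b = 48

Answer: 48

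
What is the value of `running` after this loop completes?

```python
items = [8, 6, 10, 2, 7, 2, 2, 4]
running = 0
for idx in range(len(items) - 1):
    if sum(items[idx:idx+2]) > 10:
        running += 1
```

Count windows with sum > 10
`running` takes the values: 0 → 1 → 2 → 3

Answer: 3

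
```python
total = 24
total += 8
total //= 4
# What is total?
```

Trace:
`total = 24` → total = 24
`total += 8` → total = 32
`total //= 4` → total = 8
So total = 8

Answer: 8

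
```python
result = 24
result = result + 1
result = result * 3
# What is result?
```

Trace:
`result = 24` → result = 24
`result = result + 1` → result = 25
`result = result * 3` → result = 75
So result = 75

Answer: 75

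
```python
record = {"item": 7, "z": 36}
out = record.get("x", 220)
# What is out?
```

Trace:
`record = {"item": 7, "z": 36}` → record = {'item': 7, 'z': 36}
`out = record.get("x", 220)` → out = 220
So out = 220

Answer: 220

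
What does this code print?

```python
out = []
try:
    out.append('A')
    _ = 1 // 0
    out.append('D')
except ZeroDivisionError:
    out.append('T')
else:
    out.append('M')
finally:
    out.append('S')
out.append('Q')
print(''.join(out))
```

Execution trace: 'A' (try body) → 'T' (except ZeroDivisionError) → 'S' (finally) → 'Q' (after the try/except). Output: ATSQ

Answer: ATSQ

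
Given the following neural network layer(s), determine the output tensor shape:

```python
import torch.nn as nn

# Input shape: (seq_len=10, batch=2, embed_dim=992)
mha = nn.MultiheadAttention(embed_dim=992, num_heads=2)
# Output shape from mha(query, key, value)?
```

Input: (10, 2, 992) -> Output: (10, 2, 992)

Answer: (10, 2, 992)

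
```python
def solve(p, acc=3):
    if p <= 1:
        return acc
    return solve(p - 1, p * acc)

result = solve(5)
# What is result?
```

Accumulator trace (n, acc): (5, 3) -> (4, 15) -> (3, 60) -> (2, 180) -> (1, 360) -> return 360

Answer: 360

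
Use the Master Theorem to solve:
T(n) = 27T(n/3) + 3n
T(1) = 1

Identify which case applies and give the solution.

a=27, b=3, f(n)=3n. log_3(27) = 3. Since c=1 < 3, Case 1 applies: T(n) = Θ(n^log_b(a)) = O(n^3).

Answer: O(n^3) - Case 1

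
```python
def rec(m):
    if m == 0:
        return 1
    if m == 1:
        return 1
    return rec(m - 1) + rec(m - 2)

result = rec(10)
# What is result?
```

Build up from base cases: rec(0)=1, rec(1)=1, rec(2)=2, rec(3)=3, rec(4)=5, rec(5)=8, rec(6)=13, ..., rec(10)=89

Answer: 89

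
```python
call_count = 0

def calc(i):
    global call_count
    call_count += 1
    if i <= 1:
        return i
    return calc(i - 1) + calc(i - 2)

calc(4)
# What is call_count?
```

Calls(i) = 1 + Calls(i-1) + Calls(i-2); Calls(0)=Calls(1)=1. For i=4 this gives 9.

Answer: 9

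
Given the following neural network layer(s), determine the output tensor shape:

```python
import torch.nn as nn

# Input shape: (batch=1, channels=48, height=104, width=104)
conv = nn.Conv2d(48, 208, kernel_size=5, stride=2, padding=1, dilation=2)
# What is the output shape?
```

Input: (1, 48, 104, 104) -> Output: (1, 208, 49, 49)

Answer: (1, 208, 49, 49)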